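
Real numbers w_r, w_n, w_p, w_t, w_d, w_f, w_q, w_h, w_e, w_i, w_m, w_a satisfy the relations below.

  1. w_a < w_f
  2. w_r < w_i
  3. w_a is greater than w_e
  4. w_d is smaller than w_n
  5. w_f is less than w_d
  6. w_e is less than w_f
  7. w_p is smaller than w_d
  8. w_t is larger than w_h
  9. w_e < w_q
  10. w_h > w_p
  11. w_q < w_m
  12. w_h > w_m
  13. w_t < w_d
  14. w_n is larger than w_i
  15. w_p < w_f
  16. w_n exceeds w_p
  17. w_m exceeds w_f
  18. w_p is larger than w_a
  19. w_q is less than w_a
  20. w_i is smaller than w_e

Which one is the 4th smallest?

Chaining the given pairs: w_r < w_i < w_e < w_q < w_a < w_p < w_f < w_m < w_h < w_t < w_d < w_n.
Counting 4 from the smallest end gives w_q.

w_q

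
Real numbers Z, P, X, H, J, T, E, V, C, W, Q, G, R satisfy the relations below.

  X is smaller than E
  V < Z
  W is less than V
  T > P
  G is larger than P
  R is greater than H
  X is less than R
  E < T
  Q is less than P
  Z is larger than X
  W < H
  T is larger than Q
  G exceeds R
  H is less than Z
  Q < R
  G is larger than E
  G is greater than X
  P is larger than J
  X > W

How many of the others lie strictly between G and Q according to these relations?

2

Chaining upward from Q reaches: R, P, T.
Chaining downward from G reaches: W, H, J, X, E, R, P.
Strictly between Q and G are those in both lists: R, P — 2 elements.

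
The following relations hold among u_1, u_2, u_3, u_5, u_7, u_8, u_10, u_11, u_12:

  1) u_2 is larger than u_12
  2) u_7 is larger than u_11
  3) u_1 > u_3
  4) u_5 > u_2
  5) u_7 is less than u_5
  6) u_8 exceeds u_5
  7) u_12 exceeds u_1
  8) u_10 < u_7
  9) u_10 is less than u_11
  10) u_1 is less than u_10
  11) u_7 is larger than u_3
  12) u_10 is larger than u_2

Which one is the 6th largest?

u_2

Chaining the given pairs: u_3 < u_1 < u_12 < u_2 < u_10 < u_11 < u_7 < u_5 < u_8.
Counting 6 from the largest end gives u_2.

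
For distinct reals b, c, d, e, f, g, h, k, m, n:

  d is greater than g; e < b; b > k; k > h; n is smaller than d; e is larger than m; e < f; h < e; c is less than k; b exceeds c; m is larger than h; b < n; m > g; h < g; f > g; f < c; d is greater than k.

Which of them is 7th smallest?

Piecing the relations together gives one ordering: h < g < m < e < f < c < k < b < n < d.
Counting 7 from the smallest end gives k.

k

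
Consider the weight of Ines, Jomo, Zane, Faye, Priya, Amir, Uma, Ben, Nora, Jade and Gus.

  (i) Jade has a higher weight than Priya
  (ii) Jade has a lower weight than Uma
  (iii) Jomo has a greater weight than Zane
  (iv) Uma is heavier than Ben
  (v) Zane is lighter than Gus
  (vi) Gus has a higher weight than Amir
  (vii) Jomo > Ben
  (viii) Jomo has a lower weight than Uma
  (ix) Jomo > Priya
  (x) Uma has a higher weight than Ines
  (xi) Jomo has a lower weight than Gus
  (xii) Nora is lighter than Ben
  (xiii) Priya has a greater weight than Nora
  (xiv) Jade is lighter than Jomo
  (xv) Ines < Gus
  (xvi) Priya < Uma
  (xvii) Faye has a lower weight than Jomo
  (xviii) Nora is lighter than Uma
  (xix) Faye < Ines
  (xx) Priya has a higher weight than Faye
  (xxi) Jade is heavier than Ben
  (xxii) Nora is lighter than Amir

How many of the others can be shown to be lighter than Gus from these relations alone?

Directly below Gus: Amir, Ines, Zane, Jomo.
One step further: Nora, Faye, Priya, Ben, Jade (9 so far).
No other element is forced below Gus by the given relations, so the count is 9.

9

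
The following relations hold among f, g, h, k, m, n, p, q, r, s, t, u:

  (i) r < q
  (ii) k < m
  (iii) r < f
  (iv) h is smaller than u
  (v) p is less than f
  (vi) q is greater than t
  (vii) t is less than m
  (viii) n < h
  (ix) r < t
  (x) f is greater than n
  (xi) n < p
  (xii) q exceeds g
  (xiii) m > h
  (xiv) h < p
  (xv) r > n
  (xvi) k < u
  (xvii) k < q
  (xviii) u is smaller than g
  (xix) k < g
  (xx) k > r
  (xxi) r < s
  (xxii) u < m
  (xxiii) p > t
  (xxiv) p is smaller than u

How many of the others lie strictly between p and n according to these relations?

3

The relations place n below p. An element lies strictly between them when it is forced above n and also forced below p.
Above n: {r, k, t, h, f, s, u, m, g, q}. Below p: {r, t, h}.
Intersection: {r, t, h} — 3.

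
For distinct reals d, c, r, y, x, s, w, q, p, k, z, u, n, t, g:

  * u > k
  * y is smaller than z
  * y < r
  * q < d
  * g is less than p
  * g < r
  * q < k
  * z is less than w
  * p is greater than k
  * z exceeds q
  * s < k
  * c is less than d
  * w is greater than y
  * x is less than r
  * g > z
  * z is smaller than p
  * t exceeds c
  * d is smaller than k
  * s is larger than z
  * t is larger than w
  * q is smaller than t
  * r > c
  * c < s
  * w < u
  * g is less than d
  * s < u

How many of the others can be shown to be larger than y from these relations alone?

10

From y the given relations immediately reach z, r, w.
From those, g, s, p, u, t — 8 in total.
From those, d, k — 10 in total.
No other element is forced above y by the given relations, so the count is 10.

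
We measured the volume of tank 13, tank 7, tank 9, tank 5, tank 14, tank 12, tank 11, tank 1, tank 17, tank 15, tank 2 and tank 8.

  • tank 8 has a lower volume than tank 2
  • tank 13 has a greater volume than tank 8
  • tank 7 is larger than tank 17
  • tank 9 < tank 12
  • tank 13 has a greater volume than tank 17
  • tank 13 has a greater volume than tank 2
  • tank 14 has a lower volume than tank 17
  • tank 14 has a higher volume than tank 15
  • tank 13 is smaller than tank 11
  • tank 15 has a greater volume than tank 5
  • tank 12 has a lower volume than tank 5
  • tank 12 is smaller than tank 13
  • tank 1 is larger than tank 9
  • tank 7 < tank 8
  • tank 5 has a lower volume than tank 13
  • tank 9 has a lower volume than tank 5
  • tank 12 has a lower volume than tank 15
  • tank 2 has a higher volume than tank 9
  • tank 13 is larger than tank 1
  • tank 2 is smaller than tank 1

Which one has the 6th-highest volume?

The consecutive relations fix a unique order: tank 9 < tank 12 < tank 5 < tank 15 < tank 14 < tank 17 < tank 7 < tank 8 < tank 2 < tank 1 < tank 13 < tank 11.
Counting 6 from the largest end gives tank 7.

tank 7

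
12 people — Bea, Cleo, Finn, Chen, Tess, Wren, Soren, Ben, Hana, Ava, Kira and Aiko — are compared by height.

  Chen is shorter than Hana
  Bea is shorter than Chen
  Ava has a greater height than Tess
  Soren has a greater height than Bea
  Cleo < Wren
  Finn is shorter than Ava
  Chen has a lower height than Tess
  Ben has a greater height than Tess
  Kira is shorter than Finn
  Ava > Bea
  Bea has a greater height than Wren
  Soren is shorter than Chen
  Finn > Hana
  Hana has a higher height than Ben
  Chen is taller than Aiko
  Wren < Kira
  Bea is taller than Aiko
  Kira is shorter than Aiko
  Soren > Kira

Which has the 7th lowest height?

Piecing the relations together gives one ordering: Cleo < Wren < Kira < Aiko < Bea < Soren < Chen < Tess < Ben < Hana < Finn < Ava.
Counting 7 from the smallest end gives Chen.

Chen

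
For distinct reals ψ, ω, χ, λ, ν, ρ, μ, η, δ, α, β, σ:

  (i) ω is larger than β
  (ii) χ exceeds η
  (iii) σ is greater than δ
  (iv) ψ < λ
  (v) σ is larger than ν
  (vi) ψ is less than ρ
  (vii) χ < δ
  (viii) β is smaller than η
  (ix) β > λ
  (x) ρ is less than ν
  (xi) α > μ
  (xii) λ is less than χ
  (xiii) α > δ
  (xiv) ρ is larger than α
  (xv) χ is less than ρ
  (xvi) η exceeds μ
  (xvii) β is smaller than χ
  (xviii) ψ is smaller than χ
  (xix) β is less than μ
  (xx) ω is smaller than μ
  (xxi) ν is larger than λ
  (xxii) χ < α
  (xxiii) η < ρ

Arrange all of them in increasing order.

Nothing is placed below ψ, so it is least; from there ψ < λ; λ < β; β < ω; ω < μ; μ < η; η < χ; χ < δ; δ < α; α < ρ; ρ < ν; ν < σ, each given directly.

ψ < λ < β < ω < μ < η < χ < δ < α < ρ < ν < σ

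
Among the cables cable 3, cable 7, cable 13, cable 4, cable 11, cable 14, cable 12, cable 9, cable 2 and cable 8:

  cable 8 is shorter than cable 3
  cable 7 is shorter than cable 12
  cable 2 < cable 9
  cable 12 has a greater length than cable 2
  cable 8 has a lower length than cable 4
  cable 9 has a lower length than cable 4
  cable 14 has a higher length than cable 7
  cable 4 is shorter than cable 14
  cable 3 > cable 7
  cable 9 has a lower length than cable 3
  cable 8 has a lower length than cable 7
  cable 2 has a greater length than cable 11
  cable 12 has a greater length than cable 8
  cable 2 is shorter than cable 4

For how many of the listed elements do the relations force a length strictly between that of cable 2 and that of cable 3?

The relations place cable 2 below cable 3. An element lies strictly between them when it is forced above cable 2 and also forced below cable 3.
Above cable 2: {cable 9, cable 4, cable 14, cable 12}. Below cable 3: {cable 11, cable 8, cable 7, cable 9}.
Intersection: {cable 9} — 1.

1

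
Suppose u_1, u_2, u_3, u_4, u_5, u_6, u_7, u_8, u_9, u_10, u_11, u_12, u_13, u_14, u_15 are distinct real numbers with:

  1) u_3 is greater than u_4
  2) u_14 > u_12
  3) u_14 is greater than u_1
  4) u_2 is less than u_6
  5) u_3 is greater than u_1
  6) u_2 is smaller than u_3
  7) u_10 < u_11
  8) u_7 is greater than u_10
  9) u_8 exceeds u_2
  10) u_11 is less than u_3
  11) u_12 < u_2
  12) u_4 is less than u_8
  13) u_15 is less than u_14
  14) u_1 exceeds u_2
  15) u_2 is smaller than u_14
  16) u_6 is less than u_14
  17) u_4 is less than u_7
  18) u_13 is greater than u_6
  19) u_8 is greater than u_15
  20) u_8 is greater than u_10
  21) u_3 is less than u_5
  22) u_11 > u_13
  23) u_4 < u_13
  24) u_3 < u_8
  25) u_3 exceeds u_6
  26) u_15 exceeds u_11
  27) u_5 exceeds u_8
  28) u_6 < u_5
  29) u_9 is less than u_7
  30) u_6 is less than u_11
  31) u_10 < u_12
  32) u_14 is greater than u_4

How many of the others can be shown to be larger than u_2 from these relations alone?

The elements the relations force above u_2 are u_6, u_13, u_11, u_15, u_1, u_14, u_3, u_8, u_5 — no chain reaches any other.
That is 9.

9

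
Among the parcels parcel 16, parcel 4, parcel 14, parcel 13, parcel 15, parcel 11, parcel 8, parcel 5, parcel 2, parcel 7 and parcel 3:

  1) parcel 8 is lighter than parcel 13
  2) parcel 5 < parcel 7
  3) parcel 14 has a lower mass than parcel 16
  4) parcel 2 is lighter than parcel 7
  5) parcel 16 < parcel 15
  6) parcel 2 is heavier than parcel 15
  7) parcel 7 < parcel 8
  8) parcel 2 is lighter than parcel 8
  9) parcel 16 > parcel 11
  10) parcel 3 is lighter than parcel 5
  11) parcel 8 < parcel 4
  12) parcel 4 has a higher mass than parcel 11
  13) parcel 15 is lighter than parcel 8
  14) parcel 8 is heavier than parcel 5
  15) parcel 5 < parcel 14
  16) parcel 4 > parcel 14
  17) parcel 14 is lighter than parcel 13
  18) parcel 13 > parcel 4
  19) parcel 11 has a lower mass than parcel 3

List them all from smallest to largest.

parcel 11 < parcel 3 < parcel 5 < parcel 14 < parcel 16 < parcel 15 < parcel 2 < parcel 7 < parcel 8 < parcel 4 < parcel 13

Nothing is placed below parcel 11, so it is least; from there parcel 11 < parcel 3; parcel 3 < parcel 5; parcel 5 < parcel 14; parcel 14 < parcel 16; parcel 16 < parcel 15; parcel 15 < parcel 2; parcel 2 < parcel 7; parcel 7 < parcel 8; parcel 8 < parcel 4; parcel 4 < parcel 13, each given directly.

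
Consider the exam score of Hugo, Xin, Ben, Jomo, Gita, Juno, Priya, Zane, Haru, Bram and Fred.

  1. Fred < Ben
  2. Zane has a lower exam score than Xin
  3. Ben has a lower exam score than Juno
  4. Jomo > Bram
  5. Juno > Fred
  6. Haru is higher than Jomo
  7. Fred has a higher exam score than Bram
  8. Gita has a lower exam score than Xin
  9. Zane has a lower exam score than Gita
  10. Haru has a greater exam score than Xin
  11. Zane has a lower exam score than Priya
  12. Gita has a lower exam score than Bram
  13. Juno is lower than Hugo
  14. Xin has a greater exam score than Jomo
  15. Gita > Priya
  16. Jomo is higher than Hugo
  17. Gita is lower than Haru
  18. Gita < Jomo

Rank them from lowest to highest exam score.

Zane < Priya < Gita < Bram < Fred < Ben < Juno < Hugo < Jomo < Xin < Haru

The consecutive links are each given: Zane < Priya; Priya < Gita; Gita < Bram; Bram < Fred; Fred < Ben; Ben < Juno; Juno < Hugo; Hugo < Jomo; Jomo < Xin; Xin < Haru.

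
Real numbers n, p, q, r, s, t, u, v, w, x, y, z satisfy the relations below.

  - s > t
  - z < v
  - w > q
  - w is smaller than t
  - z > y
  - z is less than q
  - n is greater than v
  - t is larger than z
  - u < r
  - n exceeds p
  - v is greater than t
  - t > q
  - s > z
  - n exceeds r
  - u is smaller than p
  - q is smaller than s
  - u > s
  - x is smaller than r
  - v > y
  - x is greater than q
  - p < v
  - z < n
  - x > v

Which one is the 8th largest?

Piecing the relations together gives one ordering: y < z < q < w < t < s < u < p < v < x < r < n.
The 8th largest is t.

t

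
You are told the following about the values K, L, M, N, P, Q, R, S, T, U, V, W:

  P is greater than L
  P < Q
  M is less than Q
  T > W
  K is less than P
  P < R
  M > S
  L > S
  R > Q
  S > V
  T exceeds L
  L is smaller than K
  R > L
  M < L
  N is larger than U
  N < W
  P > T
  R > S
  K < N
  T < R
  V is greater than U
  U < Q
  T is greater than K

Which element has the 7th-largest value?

K

The consecutive relations fix a unique order: U < V < S < M < L < K < N < W < T < P < Q < R.
The 7th largest is K.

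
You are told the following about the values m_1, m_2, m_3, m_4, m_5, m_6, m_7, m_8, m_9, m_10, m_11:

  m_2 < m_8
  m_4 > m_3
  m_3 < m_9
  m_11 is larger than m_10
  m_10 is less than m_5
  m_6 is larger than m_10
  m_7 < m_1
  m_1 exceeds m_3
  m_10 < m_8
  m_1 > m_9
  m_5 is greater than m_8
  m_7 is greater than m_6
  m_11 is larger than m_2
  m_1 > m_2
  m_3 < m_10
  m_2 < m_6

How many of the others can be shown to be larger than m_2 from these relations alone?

6

From m_2 the given relations immediately reach m_6, m_8, m_11, m_1.
From those, m_7, m_5 — 6 in total.
No other element is forced above m_2 by the given relations, so the count is 6.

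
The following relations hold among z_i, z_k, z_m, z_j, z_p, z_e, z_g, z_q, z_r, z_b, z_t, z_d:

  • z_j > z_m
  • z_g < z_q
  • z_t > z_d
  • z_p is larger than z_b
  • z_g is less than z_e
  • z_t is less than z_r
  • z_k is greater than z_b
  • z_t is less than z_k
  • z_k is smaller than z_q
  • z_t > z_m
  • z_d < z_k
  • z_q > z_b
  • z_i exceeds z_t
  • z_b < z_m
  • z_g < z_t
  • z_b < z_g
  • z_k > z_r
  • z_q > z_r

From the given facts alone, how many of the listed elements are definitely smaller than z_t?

The elements the relations force below z_t are z_b, z_g, z_m, z_d — no chain reaches any other.
That is 4.

4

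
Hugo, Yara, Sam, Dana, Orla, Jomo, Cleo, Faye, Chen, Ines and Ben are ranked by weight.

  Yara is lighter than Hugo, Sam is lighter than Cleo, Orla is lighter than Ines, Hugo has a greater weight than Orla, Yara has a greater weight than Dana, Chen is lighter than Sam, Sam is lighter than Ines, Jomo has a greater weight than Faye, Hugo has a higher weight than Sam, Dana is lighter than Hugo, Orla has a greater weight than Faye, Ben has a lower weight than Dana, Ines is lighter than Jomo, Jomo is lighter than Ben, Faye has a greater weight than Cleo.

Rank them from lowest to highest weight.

Nothing is placed below Chen, so it is least; from there Chen < Sam; Sam < Cleo; Cleo < Faye; Faye < Orla; Orla < Ines; Ines < Jomo; Jomo < Ben; Ben < Dana; Dana < Yara; Yara < Hugo, each given directly.

Chen < Sam < Cleo < Faye < Orla < Ines < Jomo < Ben < Dana < Yara < Hugo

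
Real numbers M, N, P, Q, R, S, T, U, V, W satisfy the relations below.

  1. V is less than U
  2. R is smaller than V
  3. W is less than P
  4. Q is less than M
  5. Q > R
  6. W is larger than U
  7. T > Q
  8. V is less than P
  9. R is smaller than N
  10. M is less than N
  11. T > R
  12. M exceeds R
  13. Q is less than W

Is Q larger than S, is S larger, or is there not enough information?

Following every chain through Q: above Q we get T, M, N, W, P; below Q we get R.
S is not reached, and no chain runs the other way from S to Q.
So the given relations leave the order of Q and S undetermined.

undetermined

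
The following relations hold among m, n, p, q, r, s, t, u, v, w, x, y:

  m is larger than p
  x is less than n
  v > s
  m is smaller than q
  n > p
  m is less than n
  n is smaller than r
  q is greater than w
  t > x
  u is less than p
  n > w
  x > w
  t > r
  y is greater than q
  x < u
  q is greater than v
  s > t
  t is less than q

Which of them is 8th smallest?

The consecutive relations fix a unique order: w < x < u < p < m < n < r < t < s < v < q < y.
Counting 8 from the smallest end gives t.

t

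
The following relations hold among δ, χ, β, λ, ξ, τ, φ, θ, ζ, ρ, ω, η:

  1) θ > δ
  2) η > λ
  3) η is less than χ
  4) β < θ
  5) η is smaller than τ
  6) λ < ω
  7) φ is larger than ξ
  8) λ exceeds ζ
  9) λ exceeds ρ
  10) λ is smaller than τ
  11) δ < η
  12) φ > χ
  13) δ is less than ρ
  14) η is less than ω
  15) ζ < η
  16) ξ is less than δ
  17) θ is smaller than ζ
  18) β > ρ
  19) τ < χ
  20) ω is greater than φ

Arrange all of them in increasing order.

ξ < δ < ρ < β < θ < ζ < λ < η < τ < χ < φ < ω

Nothing is placed below ξ, so it is least; from there ξ < δ; δ < ρ; ρ < β; β < θ; θ < ζ; ζ < λ; λ < η; η < τ; τ < χ; χ < φ; φ < ω, each given directly.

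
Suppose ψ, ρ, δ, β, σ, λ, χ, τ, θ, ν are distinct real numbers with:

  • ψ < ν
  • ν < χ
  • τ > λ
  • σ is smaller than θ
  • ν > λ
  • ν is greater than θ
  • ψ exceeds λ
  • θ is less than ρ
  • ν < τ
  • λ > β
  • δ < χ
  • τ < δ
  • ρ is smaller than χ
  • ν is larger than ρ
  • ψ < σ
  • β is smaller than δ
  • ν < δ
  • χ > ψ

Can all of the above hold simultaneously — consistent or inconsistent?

consistent

Every relation is compatible with β < λ < ψ < σ < θ < ρ < ν < τ < δ < χ; the set is consistent.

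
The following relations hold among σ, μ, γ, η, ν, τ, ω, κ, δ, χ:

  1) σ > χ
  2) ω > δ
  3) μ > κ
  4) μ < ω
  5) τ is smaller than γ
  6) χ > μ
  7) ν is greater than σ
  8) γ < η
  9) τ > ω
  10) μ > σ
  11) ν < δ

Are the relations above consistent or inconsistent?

inconsistent

Chaining the given relations yields μ < χ < σ, so μ < σ. But one relation states σ < μ. These cannot both hold.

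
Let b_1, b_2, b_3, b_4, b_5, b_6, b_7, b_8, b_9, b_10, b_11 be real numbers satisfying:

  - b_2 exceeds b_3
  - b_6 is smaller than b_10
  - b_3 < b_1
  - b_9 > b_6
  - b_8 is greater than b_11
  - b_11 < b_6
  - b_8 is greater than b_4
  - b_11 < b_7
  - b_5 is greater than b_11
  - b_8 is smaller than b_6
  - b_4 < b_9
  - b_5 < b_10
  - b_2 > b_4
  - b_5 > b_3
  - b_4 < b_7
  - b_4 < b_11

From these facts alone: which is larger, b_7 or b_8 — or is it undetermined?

undetermined

Following every chain through b_8: above b_8 we get b_6, b_10, b_9; below b_8 we get b_4, b_11.
b_7 is not reached, and no chain runs the other way from b_7 to b_8.
So the given relations leave the order of b_8 and b_7 undetermined.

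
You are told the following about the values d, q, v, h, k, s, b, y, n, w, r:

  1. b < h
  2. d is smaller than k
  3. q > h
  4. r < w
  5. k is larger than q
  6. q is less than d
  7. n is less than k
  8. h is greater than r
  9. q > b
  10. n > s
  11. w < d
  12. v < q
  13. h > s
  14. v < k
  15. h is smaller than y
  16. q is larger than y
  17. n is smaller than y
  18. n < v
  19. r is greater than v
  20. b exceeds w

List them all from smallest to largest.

s < n < v < r < w < b < h < y < q < d < k

Nothing is placed below s, so it is least; from there s < n; n < v; v < r; r < w; w < b; b < h; h < y; y < q; q < d; d < k, each given directly.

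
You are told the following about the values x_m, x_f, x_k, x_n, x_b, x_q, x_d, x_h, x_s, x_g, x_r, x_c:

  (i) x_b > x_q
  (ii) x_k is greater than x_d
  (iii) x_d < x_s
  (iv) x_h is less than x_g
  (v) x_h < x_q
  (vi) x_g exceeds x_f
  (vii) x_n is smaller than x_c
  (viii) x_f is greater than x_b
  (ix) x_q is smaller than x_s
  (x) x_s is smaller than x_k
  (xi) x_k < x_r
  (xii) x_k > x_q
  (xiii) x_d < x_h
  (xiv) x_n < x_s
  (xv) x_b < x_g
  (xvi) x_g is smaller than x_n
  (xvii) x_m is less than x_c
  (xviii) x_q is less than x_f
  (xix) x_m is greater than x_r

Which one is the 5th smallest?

x_f

Piecing the relations together gives one ordering: x_d < x_h < x_q < x_b < x_f < x_g < x_n < x_s < x_k < x_r < x_m < x_c.
The 5th smallest is x_f.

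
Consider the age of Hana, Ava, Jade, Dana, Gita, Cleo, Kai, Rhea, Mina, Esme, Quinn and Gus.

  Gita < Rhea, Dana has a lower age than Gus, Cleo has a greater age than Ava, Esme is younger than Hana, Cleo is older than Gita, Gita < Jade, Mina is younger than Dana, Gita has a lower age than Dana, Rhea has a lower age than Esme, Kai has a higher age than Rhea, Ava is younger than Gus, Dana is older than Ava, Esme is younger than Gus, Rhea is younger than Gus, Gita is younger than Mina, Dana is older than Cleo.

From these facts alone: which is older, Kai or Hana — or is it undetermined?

Following every chain through Kai: below Kai we get Gita, Rhea.
Hana is not reached, and no chain runs the other way from Hana to Kai.
So the given relations leave the order of Kai and Hana undetermined.

undetermined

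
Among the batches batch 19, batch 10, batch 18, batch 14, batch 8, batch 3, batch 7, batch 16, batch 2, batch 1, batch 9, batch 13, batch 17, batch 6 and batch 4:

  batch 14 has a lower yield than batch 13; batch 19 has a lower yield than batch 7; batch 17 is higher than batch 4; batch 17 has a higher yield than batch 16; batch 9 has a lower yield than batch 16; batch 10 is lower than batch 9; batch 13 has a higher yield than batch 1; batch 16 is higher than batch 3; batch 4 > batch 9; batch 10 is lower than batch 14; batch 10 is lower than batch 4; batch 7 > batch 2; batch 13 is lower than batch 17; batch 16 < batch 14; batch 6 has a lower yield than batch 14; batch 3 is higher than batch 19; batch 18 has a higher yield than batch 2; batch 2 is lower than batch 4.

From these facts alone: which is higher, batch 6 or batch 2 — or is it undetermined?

undetermined

Following every chain through batch 2: above batch 2 we get batch 18, batch 7, batch 4, batch 17.
batch 6 is not reached, and no chain runs the other way from batch 6 to batch 2.
So the given relations leave the order of batch 2 and batch 6 undetermined.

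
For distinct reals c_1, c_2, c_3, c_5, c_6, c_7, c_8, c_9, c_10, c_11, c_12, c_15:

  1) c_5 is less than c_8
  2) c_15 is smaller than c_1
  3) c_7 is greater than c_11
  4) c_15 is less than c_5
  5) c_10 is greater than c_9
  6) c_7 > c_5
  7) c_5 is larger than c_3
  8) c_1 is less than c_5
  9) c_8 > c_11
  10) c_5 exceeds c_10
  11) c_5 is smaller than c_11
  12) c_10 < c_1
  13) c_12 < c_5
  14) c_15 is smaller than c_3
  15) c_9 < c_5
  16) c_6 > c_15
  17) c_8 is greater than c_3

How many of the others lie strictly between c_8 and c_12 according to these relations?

2

Chaining upward from c_12 reaches: c_5, c_11, c_7.
Chaining downward from c_8 reaches: c_15, c_9, c_10, c_1, c_3, c_5, c_11.
Strictly between c_12 and c_8 are those in both lists: c_5, c_11 — 2 elements.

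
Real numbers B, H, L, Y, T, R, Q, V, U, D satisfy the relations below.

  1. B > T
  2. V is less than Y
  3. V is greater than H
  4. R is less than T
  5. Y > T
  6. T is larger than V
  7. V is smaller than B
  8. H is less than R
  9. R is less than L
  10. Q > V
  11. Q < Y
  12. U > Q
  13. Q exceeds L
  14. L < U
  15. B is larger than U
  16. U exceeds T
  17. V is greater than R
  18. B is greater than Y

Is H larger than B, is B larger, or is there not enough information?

B

Chaining the given relations: H < R < V < T < Y < B.
So B is larger.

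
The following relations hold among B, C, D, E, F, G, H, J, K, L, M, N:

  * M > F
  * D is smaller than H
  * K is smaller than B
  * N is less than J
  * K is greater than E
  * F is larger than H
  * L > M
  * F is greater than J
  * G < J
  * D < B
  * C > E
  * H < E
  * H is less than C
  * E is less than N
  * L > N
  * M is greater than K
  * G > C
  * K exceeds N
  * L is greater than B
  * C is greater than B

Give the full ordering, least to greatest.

D < H < E < N < K < B < C < G < J < F < M < L

Nothing is placed below D, so it is least; from there D < H; H < E; E < N; N < K; K < B; B < C; C < G; G < J; J < F; F < M; M < L, each given directly.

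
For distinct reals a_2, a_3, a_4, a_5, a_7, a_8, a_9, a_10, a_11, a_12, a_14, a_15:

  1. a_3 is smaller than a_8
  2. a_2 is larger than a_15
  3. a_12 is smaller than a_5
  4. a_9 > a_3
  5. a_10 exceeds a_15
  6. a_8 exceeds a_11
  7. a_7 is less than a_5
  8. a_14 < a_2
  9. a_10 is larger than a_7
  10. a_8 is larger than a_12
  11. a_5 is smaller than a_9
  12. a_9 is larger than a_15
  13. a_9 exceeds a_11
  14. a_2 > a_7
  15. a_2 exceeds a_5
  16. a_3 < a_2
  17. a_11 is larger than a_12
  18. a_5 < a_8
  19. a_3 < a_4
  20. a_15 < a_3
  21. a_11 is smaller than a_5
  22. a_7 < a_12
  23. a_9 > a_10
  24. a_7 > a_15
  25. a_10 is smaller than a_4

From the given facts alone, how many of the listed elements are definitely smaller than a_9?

The elements the relations force below a_9 are a_15, a_7, a_12, a_10, a_3, a_11, a_5 — no chain reaches any other.
That is 7.

7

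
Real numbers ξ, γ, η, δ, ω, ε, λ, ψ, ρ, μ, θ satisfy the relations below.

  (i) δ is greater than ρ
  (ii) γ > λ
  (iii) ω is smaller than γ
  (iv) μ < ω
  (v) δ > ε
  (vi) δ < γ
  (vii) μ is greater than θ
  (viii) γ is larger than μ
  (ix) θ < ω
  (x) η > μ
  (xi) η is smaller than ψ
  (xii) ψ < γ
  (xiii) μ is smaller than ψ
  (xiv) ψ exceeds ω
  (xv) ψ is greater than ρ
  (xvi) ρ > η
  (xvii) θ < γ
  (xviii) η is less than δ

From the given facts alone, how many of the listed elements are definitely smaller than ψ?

The elements the relations force below ψ are θ, μ, ω, η, ρ — no chain reaches any other.
That is 5.

5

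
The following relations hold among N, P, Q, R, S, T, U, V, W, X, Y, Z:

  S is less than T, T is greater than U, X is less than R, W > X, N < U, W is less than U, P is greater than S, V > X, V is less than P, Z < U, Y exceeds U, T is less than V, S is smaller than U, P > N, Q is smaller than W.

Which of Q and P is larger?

P

Q < W and W < U give Q < U.
Then U < T extends the chain to T.
With T < V: Q < W < U < T < V.
Then V < P extends the chain to P.
So Q < P; P is the larger of the two.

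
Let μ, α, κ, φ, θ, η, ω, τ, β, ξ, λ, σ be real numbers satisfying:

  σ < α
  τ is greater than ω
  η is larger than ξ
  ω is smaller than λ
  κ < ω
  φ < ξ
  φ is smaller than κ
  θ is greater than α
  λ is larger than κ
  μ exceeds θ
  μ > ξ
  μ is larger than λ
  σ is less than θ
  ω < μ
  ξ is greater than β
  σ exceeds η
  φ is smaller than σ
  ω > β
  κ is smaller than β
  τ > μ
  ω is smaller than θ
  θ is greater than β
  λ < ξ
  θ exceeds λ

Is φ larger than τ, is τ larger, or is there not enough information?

φ < κ and κ < β give φ < β.
With β < ω: φ < κ < β < ω.
With ω < λ: φ < κ < β < ω < λ.
With λ < ξ: φ < κ < β < ω < λ < ξ.
With ξ < η: φ < κ < β < ω < λ < ξ < η.
Then η < σ extends the chain to σ.
Then σ < α extends the chain to α.
With α < θ: φ < κ < β < ω < λ < ξ < η < σ < α < θ.
With θ < μ: φ < κ < β < ω < λ < ξ < η < σ < α < θ < μ.
Then μ < τ extends the chain to τ.
So τ is larger.

τ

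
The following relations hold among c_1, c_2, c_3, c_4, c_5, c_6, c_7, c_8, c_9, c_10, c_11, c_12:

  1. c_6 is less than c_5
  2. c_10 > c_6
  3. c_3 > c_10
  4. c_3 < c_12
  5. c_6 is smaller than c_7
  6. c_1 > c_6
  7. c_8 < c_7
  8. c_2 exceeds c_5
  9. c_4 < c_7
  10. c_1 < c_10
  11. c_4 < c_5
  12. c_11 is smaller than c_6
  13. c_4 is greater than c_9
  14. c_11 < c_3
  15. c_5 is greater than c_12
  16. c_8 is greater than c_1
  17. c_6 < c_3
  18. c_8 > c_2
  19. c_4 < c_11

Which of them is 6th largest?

c_3

The consecutive relations fix a unique order: c_9 < c_4 < c_11 < c_6 < c_1 < c_10 < c_3 < c_12 < c_5 < c_2 < c_8 < c_7.
Counting 6 from the largest end gives c_3.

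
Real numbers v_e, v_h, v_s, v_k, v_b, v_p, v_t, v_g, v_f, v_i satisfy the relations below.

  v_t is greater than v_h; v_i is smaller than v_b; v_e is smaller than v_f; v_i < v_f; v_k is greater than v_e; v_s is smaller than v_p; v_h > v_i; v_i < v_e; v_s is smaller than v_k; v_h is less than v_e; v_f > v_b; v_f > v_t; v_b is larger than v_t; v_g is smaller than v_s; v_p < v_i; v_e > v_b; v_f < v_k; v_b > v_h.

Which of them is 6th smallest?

v_t

Piecing the relations together gives one ordering: v_g < v_s < v_p < v_i < v_h < v_t < v_b < v_e < v_f < v_k.
Counting 6 from the smallest end gives v_t.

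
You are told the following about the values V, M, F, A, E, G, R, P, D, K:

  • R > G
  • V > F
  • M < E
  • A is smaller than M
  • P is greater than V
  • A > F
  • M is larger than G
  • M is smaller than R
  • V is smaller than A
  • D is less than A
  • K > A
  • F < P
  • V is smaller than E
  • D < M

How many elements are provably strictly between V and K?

Chaining upward from V reaches: A, M, R, E, P.
Chaining downward from K reaches: F, D, A.
Strictly between V and K are those in both lists: A — 1 element.

1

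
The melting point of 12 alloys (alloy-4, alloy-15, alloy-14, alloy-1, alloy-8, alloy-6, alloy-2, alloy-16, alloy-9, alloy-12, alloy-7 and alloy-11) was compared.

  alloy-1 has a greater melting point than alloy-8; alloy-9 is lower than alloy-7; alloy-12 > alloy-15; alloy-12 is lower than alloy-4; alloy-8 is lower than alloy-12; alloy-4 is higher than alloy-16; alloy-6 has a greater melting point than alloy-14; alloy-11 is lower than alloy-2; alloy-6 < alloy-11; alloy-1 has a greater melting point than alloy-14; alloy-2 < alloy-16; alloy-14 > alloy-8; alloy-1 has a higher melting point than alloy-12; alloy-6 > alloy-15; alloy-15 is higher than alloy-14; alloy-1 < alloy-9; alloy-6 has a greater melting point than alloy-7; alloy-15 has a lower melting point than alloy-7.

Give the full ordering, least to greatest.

The consecutive links are each given: alloy-8 < alloy-14; alloy-14 < alloy-15; alloy-15 < alloy-12; alloy-12 < alloy-1; alloy-1 < alloy-9; alloy-9 < alloy-7; alloy-7 < alloy-6; alloy-6 < alloy-11; alloy-11 < alloy-2; alloy-2 < alloy-16; alloy-16 < alloy-4.

alloy-8 < alloy-14 < alloy-15 < alloy-12 < alloy-1 < alloy-9 < alloy-7 < alloy-6 < alloy-11 < alloy-2 < alloy-16 < alloy-4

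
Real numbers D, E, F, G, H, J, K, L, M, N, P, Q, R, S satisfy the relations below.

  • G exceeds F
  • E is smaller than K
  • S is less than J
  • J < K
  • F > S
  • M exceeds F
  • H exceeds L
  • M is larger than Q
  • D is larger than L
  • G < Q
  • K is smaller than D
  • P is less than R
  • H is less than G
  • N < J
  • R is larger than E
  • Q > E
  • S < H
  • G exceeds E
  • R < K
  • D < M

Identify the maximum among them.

M

S is not greatest since S < H; N is not greatest since N < J; P is not greatest since P < R; F is not greatest since F < G; E is not greatest since E < K; L is not greatest since L < H; J is not greatest since J < K; H is not greatest since H < G; R is not greatest since R < K; K is not greatest since K < D; G is not greatest since G < Q; D is not greatest since D < M; Q is not greatest since Q < M.
Only M has nothing above it, so M is the maximum.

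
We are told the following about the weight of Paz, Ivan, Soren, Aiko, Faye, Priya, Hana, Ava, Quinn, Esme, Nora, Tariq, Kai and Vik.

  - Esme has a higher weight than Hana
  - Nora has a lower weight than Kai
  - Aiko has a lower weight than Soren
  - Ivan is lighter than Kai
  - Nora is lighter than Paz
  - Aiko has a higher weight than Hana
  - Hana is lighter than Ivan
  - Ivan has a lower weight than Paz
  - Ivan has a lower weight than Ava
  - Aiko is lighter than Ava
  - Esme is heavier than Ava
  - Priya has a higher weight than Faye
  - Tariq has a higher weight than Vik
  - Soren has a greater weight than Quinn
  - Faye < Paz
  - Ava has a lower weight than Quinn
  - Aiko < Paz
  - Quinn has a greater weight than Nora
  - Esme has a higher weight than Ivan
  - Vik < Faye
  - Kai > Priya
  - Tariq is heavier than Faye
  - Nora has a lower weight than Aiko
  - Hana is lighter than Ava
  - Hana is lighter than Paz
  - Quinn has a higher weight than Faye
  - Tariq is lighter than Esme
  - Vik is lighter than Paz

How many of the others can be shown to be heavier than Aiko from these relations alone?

From Aiko the given relations immediately reach Ava, Paz, Soren.
From those, Quinn, Esme — 5 in total.
Nothing else is reachable above Aiko; 5 in all.

5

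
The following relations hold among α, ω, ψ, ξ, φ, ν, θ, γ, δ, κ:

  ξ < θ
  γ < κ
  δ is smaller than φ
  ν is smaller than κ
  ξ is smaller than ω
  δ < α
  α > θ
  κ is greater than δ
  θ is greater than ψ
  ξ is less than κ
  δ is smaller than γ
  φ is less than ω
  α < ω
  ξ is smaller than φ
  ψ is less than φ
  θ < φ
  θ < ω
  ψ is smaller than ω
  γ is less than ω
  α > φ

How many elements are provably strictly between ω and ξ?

Chaining upward from ξ reaches: θ, φ, α, κ.
Chaining downward from ω reaches: δ, ψ, θ, γ, φ, α.
Strictly between ξ and ω are those in both lists: θ, φ, α — 3 elements.

3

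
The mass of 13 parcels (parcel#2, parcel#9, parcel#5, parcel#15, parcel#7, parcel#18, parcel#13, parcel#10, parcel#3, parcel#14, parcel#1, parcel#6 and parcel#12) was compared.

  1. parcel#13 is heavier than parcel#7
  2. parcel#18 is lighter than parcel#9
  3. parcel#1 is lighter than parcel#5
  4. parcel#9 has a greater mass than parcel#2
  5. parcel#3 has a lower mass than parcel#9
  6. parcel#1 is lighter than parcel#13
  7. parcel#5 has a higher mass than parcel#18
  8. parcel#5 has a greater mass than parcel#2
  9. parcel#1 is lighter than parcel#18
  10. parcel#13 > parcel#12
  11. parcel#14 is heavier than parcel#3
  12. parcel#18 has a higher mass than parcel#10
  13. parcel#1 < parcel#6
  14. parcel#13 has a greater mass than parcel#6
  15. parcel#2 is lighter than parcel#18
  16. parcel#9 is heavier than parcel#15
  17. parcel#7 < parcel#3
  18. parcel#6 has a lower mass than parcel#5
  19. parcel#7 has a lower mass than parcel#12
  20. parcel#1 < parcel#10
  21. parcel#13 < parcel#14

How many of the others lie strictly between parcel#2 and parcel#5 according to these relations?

1

Chaining upward from parcel#2 reaches: parcel#18, parcel#9.
Chaining downward from parcel#5 reaches: parcel#1, parcel#6, parcel#10, parcel#18.
Strictly between parcel#2 and parcel#5 are those in both lists: parcel#18 — 1 element.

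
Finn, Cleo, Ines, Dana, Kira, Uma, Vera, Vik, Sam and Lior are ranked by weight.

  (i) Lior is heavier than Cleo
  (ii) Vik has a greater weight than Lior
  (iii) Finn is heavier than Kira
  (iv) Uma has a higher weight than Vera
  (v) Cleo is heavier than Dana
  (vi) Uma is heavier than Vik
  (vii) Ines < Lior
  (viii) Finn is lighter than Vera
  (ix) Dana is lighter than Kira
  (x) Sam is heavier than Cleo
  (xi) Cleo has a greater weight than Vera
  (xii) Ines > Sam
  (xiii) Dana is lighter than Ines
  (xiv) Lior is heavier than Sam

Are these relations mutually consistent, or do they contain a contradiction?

consistent

Every relation is compatible with Dana < Kira < Finn < Vera < Cleo < Sam < Ines < Lior < Vik < Uma; the set is consistent.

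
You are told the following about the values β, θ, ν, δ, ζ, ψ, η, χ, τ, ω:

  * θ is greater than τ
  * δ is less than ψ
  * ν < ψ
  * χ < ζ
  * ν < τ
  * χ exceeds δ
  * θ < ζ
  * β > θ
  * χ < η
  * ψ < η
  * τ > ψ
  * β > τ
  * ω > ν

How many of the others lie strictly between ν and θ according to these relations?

2

Chaining upward from ν reaches: ψ, τ, ω, η, β, ζ.
Chaining downward from θ reaches: δ, ψ, τ.
Strictly between ν and θ are those in both lists: ψ, τ — 2 elements.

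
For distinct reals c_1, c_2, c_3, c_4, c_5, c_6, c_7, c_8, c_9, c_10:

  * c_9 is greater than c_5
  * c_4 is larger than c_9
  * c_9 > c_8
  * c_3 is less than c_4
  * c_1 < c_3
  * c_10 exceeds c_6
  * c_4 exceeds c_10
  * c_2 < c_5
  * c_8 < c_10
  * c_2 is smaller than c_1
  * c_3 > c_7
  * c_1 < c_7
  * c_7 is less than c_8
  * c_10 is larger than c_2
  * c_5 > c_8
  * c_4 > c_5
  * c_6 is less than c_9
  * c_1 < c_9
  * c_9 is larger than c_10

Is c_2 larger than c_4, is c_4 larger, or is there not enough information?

c_2 < c_1 and c_1 < c_7 give c_2 < c_7.
With c_7 < c_8: c_2 < c_1 < c_7 < c_8.
With c_8 < c_10: c_2 < c_1 < c_7 < c_8 < c_10.
With c_10 < c_4: c_2 < c_1 < c_7 < c_8 < c_10 < c_4.
So c_4 is larger.

c_4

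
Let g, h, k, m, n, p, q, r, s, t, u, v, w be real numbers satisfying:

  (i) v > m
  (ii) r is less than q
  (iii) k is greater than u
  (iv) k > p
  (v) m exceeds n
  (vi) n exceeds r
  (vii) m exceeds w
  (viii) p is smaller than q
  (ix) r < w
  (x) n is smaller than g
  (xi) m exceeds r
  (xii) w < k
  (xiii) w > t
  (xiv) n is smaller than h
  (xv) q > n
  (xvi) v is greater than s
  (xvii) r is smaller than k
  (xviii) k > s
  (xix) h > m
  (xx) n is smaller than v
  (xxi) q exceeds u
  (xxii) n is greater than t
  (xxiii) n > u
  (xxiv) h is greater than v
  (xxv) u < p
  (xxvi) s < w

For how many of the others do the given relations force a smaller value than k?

From k the given relations immediately reach s, r, u, p, w.
From those, t — 6 in total.
No other element is forced below k by the given relations, so the count is 6.

6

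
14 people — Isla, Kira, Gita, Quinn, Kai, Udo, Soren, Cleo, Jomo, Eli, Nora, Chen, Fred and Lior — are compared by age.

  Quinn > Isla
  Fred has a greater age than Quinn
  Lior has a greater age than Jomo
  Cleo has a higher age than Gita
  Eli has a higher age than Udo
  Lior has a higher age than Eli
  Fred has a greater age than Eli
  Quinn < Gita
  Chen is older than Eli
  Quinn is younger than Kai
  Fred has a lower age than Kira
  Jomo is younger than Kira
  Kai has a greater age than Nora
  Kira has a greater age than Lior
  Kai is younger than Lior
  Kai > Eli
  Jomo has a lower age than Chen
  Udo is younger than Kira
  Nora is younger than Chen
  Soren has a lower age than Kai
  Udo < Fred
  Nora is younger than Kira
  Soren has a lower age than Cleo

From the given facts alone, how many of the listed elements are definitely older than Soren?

4

From Soren the given relations immediately reach Kai, Cleo.
From those, Lior — 3 in total.
From those, Kira — 4 in total.
No other element is forced above Soren by the given relations, so the count is 4.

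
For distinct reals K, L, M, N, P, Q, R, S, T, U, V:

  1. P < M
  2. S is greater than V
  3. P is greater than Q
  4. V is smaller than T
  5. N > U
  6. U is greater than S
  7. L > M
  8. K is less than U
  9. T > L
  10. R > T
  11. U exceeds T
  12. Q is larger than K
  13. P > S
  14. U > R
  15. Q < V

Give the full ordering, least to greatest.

The consecutive links are each given: K < Q; Q < V; V < S; S < P; P < M; M < L; L < T; T < R; R < U; U < N.

K < Q < V < S < P < M < L < T < R < U < N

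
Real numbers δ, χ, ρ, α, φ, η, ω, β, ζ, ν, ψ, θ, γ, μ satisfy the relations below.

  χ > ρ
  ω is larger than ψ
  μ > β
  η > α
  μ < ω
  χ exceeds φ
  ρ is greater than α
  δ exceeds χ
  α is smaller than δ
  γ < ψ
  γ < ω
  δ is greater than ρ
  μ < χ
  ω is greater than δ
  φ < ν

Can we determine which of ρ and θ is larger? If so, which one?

undetermined

Following every chain through ρ: above ρ we get χ, δ, ω; below ρ we get α.
θ is not reached, and no chain runs the other way from θ to ρ.
So the given relations leave the order of ρ and θ undetermined.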